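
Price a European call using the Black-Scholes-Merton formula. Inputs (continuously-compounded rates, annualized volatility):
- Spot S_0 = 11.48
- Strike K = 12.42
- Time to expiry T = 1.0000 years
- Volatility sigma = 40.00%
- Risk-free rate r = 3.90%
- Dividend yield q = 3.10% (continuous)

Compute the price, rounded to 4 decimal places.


d1 = (ln(S/K) + (r - q + 0.5*sigma^2) * T) / (sigma * sqrt(T)) = 0.02324579
d2 = d1 - sigma * sqrt(T) = -0.37675421
exp(-rT) = 0.96175071; exp(-qT) = 0.96947557
C = S_0 * exp(-qT) * N(d1) - K * exp(-rT) * N(d2)
N(d1) = 0.50927289; N(d2) = 0.35317813
C = 11.4800 * 0.96947557 * 0.50927289 - 12.4200 * 0.96175071 * 0.35317813 = 1.4493

Answer: Price = 1.4493


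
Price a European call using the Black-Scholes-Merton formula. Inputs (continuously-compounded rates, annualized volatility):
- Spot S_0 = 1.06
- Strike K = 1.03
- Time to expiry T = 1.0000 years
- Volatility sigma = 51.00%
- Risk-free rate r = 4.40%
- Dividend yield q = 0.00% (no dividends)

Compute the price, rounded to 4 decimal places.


d1 = (ln(S/K) + (r - q + 0.5*sigma^2) * T) / (sigma * sqrt(T)) = 0.39756884
d2 = d1 - sigma * sqrt(T) = -0.11243116
exp(-rT) = 0.95695396; exp(-qT) = 1.00000000
C = S_0 * exp(-qT) * N(d1) - K * exp(-rT) * N(d2)
N(d1) = 0.65452598; N(d2) = 0.45524077
C = 1.0600 * 1.00000000 * 0.65452598 - 1.0300 * 0.95695396 * 0.45524077 = 0.2451

Answer: Price = 0.2451


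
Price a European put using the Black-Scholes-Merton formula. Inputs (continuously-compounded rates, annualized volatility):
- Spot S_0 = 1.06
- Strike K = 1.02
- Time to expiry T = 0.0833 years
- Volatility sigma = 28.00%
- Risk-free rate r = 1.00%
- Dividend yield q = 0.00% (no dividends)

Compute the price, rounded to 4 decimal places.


Answer: Price = 0.0170

Derivation:
d1 = (ln(S/K) + (r - q + 0.5*sigma^2) * T) / (sigma * sqrt(T)) = 0.52670621
d2 = d1 - sigma * sqrt(T) = 0.44589334
exp(-rT) = 0.99916735; exp(-qT) = 1.00000000
P = K * exp(-rT) * N(-d2) - S_0 * exp(-qT) * N(-d1)
N(-d1) = 0.29919881; N(-d2) = 0.32783715
P = 1.0200 * 0.99916735 * 0.32783715 - 1.0600 * 1.00000000 * 0.29919881 = 0.0170


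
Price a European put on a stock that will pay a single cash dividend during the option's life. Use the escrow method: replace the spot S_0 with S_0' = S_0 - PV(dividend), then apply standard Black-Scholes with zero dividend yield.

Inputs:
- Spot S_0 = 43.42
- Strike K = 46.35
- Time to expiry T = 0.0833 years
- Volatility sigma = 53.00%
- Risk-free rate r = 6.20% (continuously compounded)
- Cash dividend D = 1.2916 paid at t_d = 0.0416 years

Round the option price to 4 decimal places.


Answer: Price = 5.1335

Derivation:
PV(D) = D * exp(-r * t_d) = 1.2916 * 0.99742412 = 1.28827300
S_0' = S_0 - PV(D) = 43.4200 - 1.28827300 = 42.13172700
d1 = (ln(S_0'/K) + (r + sigma^2/2)*T) / (sigma*sqrt(T)) = -0.51354885
d2 = d1 - sigma*sqrt(T) = -0.66651607
exp(-rT) = 0.99484871
N(-d1) = 0.69621628; N(-d2) = 0.74745935
P = K * exp(-rT) * N(-d2) - S_0' * N(-d1) = 46.3500 * 0.99484871 * 0.74745935 - 42.13172700 * 0.69621628 = 5.1335


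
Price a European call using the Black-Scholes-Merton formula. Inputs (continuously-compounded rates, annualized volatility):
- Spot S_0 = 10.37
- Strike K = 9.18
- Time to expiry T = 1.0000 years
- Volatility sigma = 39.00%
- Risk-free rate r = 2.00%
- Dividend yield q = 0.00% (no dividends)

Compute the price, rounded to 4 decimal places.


Answer: Price = 2.2797

Derivation:
d1 = (ln(S/K) + (r - q + 0.5*sigma^2) * T) / (sigma * sqrt(T)) = 0.55882005
d2 = d1 - sigma * sqrt(T) = 0.16882005
exp(-rT) = 0.98019867; exp(-qT) = 1.00000000
C = S_0 * exp(-qT) * N(d1) - K * exp(-rT) * N(d2)
N(d1) = 0.71185773; N(d2) = 0.56703090
C = 10.3700 * 1.00000000 * 0.71185773 - 9.1800 * 0.98019867 * 0.56703090 = 2.2797


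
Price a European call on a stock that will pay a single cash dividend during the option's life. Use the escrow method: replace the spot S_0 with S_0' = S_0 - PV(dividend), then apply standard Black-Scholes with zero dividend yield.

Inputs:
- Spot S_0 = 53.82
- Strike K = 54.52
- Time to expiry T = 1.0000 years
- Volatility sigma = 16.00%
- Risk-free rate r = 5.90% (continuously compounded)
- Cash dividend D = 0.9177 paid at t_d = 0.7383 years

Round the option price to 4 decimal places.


Answer: Price = 4.1557

Derivation:
PV(D) = D * exp(-r * t_d) = 0.9177 * 0.95737540 = 0.87858340
S_0' = S_0 - PV(D) = 53.8200 - 0.87858340 = 52.94141660
d1 = (ln(S_0'/K) + (r + sigma^2/2)*T) / (sigma*sqrt(T)) = 0.26511468
d2 = d1 - sigma*sqrt(T) = 0.10511468
exp(-rT) = 0.94270677
N(d1) = 0.60453944; N(d2) = 0.54185759
C = S_0' * N(d1) - K * exp(-rT) * N(d2) = 52.94141660 * 0.60453944 - 54.5200 * 0.94270677 * 0.54185759 = 4.1557


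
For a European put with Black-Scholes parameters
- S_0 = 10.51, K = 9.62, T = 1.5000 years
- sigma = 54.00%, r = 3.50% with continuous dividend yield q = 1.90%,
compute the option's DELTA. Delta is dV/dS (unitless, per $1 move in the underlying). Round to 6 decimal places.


d1 = 0.5007587445; d2 = -0.1606034861
phi(d1) = 0.3519316870; exp(-qT) = 0.9719022941; exp(-rT) = 0.9488543211
N(-d1) = 0.3082704618
Delta = -exp(-qT) * N(-d1) = -0.9719022941 * 0.3082704618 = -0.299609

Answer: Delta = -0.299609


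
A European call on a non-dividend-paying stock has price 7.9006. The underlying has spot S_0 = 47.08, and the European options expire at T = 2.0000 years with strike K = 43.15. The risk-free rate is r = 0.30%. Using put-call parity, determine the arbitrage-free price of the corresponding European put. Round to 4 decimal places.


Put-call parity: C - P = S_0 * exp(-qT) - K * exp(-rT).
S_0 * exp(-qT) = 47.0800 * 1.00000000 = 47.08000000
K * exp(-rT) = 43.1500 * 0.99401796 = 42.89187515
P = C - S*exp(-qT) + K*exp(-rT)
P = 7.9006 - 47.08000000 + 42.89187515 = 3.7125

Answer: Put price = 3.7125


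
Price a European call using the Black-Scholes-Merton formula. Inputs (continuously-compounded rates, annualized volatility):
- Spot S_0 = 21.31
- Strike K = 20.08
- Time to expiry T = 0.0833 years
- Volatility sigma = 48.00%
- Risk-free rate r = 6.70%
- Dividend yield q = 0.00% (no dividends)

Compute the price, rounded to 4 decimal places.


Answer: Price = 1.9337

Derivation:
d1 = (ln(S/K) + (r - q + 0.5*sigma^2) * T) / (sigma * sqrt(T)) = 0.53869913
d2 = d1 - sigma * sqrt(T) = 0.40016279
exp(-rT) = 0.99443445; exp(-qT) = 1.00000000
C = S_0 * exp(-qT) * N(d1) - K * exp(-rT) * N(d2)
N(d1) = 0.70495276; N(d2) = 0.65548169
C = 21.3100 * 1.00000000 * 0.70495276 - 20.0800 * 0.99443445 * 0.65548169 = 1.9337


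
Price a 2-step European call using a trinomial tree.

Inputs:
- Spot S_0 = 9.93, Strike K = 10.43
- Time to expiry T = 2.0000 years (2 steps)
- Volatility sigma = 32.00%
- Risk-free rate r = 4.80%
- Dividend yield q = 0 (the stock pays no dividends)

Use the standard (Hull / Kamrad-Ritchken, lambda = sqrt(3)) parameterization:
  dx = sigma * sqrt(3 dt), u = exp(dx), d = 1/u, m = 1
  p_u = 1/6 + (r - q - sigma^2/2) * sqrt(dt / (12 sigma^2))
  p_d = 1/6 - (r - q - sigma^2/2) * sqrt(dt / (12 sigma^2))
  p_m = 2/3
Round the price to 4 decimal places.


Answer: Price = V(0,0) = 1.8388

Derivation:
dt = T/N = 1.000000; dx = sigma*sqrt(3*dt) = 0.554256
u = exp(dx) = 1.740646; d = 1/u = 0.574499
p_u = 0.163780, p_m = 0.666667, p_d = 0.169553
Discount per step: exp(-r*dt) = 0.953134
Stock lattice S(k, j) with j the centered position index:
  k=0: S(0,+0) = 9.9300
  k=1: S(1,-1) = 5.7048; S(1,+0) = 9.9300; S(1,+1) = 17.2846
  k=2: S(2,-2) = 3.2774; S(2,-1) = 5.7048; S(2,+0) = 9.9300; S(2,+1) = 17.2846; S(2,+2) = 30.0864
Terminal payoffs V(N, j) = max(S_T - K, 0):
  V(2,-2) = 0.000000; V(2,-1) = 0.000000; V(2,+0) = 0.000000; V(2,+1) = 6.854614; V(2,+2) = 19.656393
Backward induction: V(k, j) = exp(-r*dt) * [p_u * V(k+1, j+1) + p_m * V(k+1, j) + p_d * V(k+1, j-1)]
  V(1,-1) = exp(-r*dt) * [p_u*0.000000 + p_m*0.000000 + p_d*0.000000] = 0.000000
  V(1,+0) = exp(-r*dt) * [p_u*6.854614 + p_m*0.000000 + p_d*0.000000] = 1.070034
  V(1,+1) = exp(-r*dt) * [p_u*19.656393 + p_m*6.854614 + p_d*0.000000] = 7.424021
  V(0,+0) = exp(-r*dt) * [p_u*7.424021 + p_m*1.070034 + p_d*0.000000] = 1.838844


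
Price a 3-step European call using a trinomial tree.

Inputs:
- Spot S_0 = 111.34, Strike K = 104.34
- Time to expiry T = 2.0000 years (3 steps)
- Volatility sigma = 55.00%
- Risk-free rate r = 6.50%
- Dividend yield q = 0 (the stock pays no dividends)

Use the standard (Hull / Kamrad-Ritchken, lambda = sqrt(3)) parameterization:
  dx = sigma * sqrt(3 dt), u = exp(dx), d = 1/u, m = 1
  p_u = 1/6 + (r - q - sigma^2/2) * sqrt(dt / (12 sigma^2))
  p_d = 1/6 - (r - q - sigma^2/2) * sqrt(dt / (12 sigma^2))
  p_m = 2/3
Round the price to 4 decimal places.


Answer: Price = V(0,0) = 39.1783

Derivation:
dt = T/N = 0.666667; dx = sigma*sqrt(3*dt) = 0.777817
u = exp(dx) = 2.176716; d = 1/u = 0.459408
p_u = 0.129704, p_m = 0.666667, p_d = 0.203629
Discount per step: exp(-r*dt) = 0.957592
Stock lattice S(k, j) with j the centered position index:
  k=0: S(0,+0) = 111.3400
  k=1: S(1,-1) = 51.1504; S(1,+0) = 111.3400; S(1,+1) = 242.3556
  k=2: S(2,-2) = 23.4989; S(2,-1) = 51.1504; S(2,+0) = 111.3400; S(2,+1) = 242.3556; S(2,+2) = 527.5394
  k=3: S(3,-3) = 10.7956; S(3,-2) = 23.4989; S(3,-1) = 51.1504; S(3,+0) = 111.3400; S(3,+1) = 242.3556; S(3,+2) = 527.5394; S(3,+3) = 1148.3036
Terminal payoffs V(N, j) = max(S_T - K, 0):
  V(3,-3) = 0.000000; V(3,-2) = 0.000000; V(3,-1) = 0.000000; V(3,+0) = 7.000000; V(3,+1) = 138.015593; V(3,+2) = 423.199372; V(3,+3) = 1043.963553
Backward induction: V(k, j) = exp(-r*dt) * [p_u * V(k+1, j+1) + p_m * V(k+1, j) + p_d * V(k+1, j-1)]
  V(2,-2) = exp(-r*dt) * [p_u*0.000000 + p_m*0.000000 + p_d*0.000000] = 0.000000
  V(2,-1) = exp(-r*dt) * [p_u*7.000000 + p_m*0.000000 + p_d*0.000000] = 0.869427
  V(2,+0) = exp(-r*dt) * [p_u*138.015593 + p_m*7.000000 + p_d*0.000000] = 21.610823
  V(2,+1) = exp(-r*dt) * [p_u*423.199372 + p_m*138.015593 + p_d*7.000000] = 142.036351
  V(2,+2) = exp(-r*dt) * [p_u*1043.963553 + p_m*423.199372 + p_d*138.015593] = 426.744644
  V(1,-1) = exp(-r*dt) * [p_u*21.610823 + p_m*0.869427 + p_d*0.000000] = 3.239183
  V(1,+0) = exp(-r*dt) * [p_u*142.036351 + p_m*21.610823 + p_d*0.869427] = 31.607221
  V(1,+1) = exp(-r*dt) * [p_u*426.744644 + p_m*142.036351 + p_d*21.610823] = 147.892535
  V(0,+0) = exp(-r*dt) * [p_u*147.892535 + p_m*31.607221 + p_d*3.239183] = 39.178317


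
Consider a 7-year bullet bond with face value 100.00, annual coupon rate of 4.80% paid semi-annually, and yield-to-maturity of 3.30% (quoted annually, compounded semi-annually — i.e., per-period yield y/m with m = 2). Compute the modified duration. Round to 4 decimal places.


Coupon per period c = face * coupon_rate / m = 2.400000
Periods per year m = 2; per-period yield y/m = 0.016500
Number of cashflows N = 14
Cashflows (t years, CF_t, discount factor 1/(1+y/m)^(m*t), PV):
  t = 0.5000: CF_t = 2.400000, DF = 0.983768, PV = 2.361043
  t = 1.0000: CF_t = 2.400000, DF = 0.967799, PV = 2.322718
  t = 1.5000: CF_t = 2.400000, DF = 0.952090, PV = 2.285015
  t = 2.0000: CF_t = 2.400000, DF = 0.936635, PV = 2.247924
  t = 2.5000: CF_t = 2.400000, DF = 0.921432, PV = 2.211436
  t = 3.0000: CF_t = 2.400000, DF = 0.906475, PV = 2.175539
  t = 3.5000: CF_t = 2.400000, DF = 0.891761, PV = 2.140226
  t = 4.0000: CF_t = 2.400000, DF = 0.877285, PV = 2.105485
  t = 4.5000: CF_t = 2.400000, DF = 0.863045, PV = 2.071309
  t = 5.0000: CF_t = 2.400000, DF = 0.849036, PV = 2.037687
  t = 5.5000: CF_t = 2.400000, DF = 0.835254, PV = 2.004611
  t = 6.0000: CF_t = 2.400000, DF = 0.821696, PV = 1.972071
  t = 6.5000: CF_t = 2.400000, DF = 0.808359, PV = 1.940060
  t = 7.0000: CF_t = 102.400000, DF = 0.795237, PV = 81.432280
Price P = sum_t PV_t = 109.307404
First compute Macaulay numerator sum_t t * PV_t:
  t * PV_t at t = 0.5000: 1.180521
  t * PV_t at t = 1.0000: 2.322718
  t * PV_t at t = 1.5000: 3.427523
  t * PV_t at t = 2.0000: 4.495849
  t * PV_t at t = 2.5000: 5.528589
  t * PV_t at t = 3.0000: 6.526618
  t * PV_t at t = 3.5000: 7.490790
  t * PV_t at t = 4.0000: 8.421941
  t * PV_t at t = 4.5000: 9.320888
  t * PV_t at t = 5.0000: 10.188434
  t * PV_t at t = 5.5000: 11.025358
  t * PV_t at t = 6.0000: 11.832429
  t * PV_t at t = 6.5000: 12.610393
  t * PV_t at t = 7.0000: 570.025960
Macaulay duration D = 664.398011 / 109.307404 = 6.078253
Modified duration = D / (1 + y/m) = 6.078253 / (1 + 0.016500) = 5.979589

Answer: Modified duration = 5.9796


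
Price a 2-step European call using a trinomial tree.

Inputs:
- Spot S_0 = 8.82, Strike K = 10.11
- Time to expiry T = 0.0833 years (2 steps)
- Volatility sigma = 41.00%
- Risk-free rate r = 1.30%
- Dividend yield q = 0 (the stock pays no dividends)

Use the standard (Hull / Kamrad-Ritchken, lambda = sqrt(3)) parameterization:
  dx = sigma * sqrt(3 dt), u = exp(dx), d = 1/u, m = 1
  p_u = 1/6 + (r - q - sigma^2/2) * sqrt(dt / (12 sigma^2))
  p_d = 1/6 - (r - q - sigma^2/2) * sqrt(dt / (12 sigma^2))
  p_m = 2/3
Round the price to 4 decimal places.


dt = T/N = 0.041650; dx = sigma*sqrt(3*dt) = 0.144928
u = exp(dx) = 1.155956; d = 1/u = 0.865085
p_u = 0.156457, p_m = 0.666667, p_d = 0.176876
Discount per step: exp(-r*dt) = 0.999459
Stock lattice S(k, j) with j the centered position index:
  k=0: S(0,+0) = 8.8200
  k=1: S(1,-1) = 7.6300; S(1,+0) = 8.8200; S(1,+1) = 10.1955
  k=2: S(2,-2) = 6.6006; S(2,-1) = 7.6300; S(2,+0) = 8.8200; S(2,+1) = 10.1955; S(2,+2) = 11.7856
Terminal payoffs V(N, j) = max(S_T - K, 0):
  V(2,-2) = 0.000000; V(2,-1) = 0.000000; V(2,+0) = 0.000000; V(2,+1) = 0.085534; V(2,+2) = 1.675591
Backward induction: V(k, j) = exp(-r*dt) * [p_u * V(k+1, j+1) + p_m * V(k+1, j) + p_d * V(k+1, j-1)]
  V(1,-1) = exp(-r*dt) * [p_u*0.000000 + p_m*0.000000 + p_d*0.000000] = 0.000000
  V(1,+0) = exp(-r*dt) * [p_u*0.085534 + p_m*0.000000 + p_d*0.000000] = 0.013375
  V(1,+1) = exp(-r*dt) * [p_u*1.675591 + p_m*0.085534 + p_d*0.000000] = 0.319008
  V(0,+0) = exp(-r*dt) * [p_u*0.319008 + p_m*0.013375 + p_d*0.000000] = 0.058796

Answer: Price = V(0,0) = 0.0588


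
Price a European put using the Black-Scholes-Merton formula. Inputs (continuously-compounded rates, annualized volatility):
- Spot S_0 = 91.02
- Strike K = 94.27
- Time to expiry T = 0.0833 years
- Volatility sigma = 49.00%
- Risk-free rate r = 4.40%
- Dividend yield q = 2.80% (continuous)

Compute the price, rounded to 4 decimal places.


d1 = (ln(S/K) + (r - q + 0.5*sigma^2) * T) / (sigma * sqrt(T)) = -0.16794198
d2 = d1 - sigma * sqrt(T) = -0.30936450
exp(-rT) = 0.99634151; exp(-qT) = 0.99767032
P = K * exp(-rT) * N(-d2) - S_0 * exp(-qT) * N(-d1)
N(-d1) = 0.56668554; N(-d2) = 0.62147786
P = 94.2700 * 0.99634151 * 0.62147786 - 91.0200 * 0.99767032 * 0.56668554 = 6.9128

Answer: Price = 6.9128


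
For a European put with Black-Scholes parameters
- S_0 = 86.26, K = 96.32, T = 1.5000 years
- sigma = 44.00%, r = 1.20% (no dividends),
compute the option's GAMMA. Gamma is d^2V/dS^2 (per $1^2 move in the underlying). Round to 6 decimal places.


d1 = 0.0981466183; d2 = -0.4407411251
phi(d1) = 0.3970254429; exp(-qT) = 1.0000000000; exp(-rT) = 0.9821610324
Gamma = exp(-qT) * phi(d1) / (S * sigma * sqrt(T)) = 1.0000000000 * 0.3970254429 / (86.2600 * 0.4400 * 1.2247448714) = 0.008541

Answer: Gamma = 0.008541


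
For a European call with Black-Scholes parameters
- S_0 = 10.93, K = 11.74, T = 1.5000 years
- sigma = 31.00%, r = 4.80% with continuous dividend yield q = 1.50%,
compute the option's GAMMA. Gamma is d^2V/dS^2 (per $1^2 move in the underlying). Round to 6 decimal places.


Answer: Gamma = 0.093182

Derivation:
d1 = 0.1319155259; d2 = -0.2477553842
phi(d1) = 0.3954861995; exp(-qT) = 0.9777512372; exp(-rT) = 0.9305308958
Gamma = exp(-qT) * phi(d1) / (S * sigma * sqrt(T)) = 0.9777512372 * 0.3954861995 / (10.9300 * 0.3100 * 1.2247448714) = 0.093182


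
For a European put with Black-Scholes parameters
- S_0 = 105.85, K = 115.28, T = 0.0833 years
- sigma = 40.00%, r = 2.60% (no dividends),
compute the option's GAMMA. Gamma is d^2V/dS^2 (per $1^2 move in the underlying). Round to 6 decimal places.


d1 = -0.6627385923; d2 = -0.7781855498
phi(d1) = 0.3202831745; exp(-qT) = 1.0000000000; exp(-rT) = 0.9978365437
Gamma = exp(-qT) * phi(d1) / (S * sigma * sqrt(T)) = 1.0000000000 * 0.3202831745 / (105.8500 * 0.4000 * 0.2886173938) = 0.026210

Answer: Gamma = 0.026210


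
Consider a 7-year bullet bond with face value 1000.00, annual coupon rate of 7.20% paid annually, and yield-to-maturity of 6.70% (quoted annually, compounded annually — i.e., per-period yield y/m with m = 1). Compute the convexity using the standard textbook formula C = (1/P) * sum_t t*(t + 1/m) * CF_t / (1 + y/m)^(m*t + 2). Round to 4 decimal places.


Answer: Convexity = 37.6870

Derivation:
Coupon per period c = face * coupon_rate / m = 72.000000
Periods per year m = 1; per-period yield y/m = 0.067000
Number of cashflows N = 7
Cashflows (t years, CF_t, discount factor 1/(1+y/m)^(m*t), PV):
  t = 1.0000: CF_t = 72.000000, DF = 0.937207, PV = 67.478913
  t = 2.0000: CF_t = 72.000000, DF = 0.878357, PV = 63.241718
  t = 3.0000: CF_t = 72.000000, DF = 0.823203, PV = 59.270588
  t = 4.0000: CF_t = 72.000000, DF = 0.771511, PV = 55.548818
  t = 5.0000: CF_t = 72.000000, DF = 0.723066, PV = 52.060747
  t = 6.0000: CF_t = 72.000000, DF = 0.677663, PV = 48.791703
  t = 7.0000: CF_t = 1072.000000, DF = 0.635110, PV = 680.838097
Price P = sum_t PV_t = 1027.230585
Convexity numerator sum_t t*(t + 1/m) * CF_t / (1+y/m)^(m*t + 2):
  t = 1.0000: term = 118.541177
  t = 2.0000: term = 333.292905
  t = 3.0000: term = 624.728970
  t = 4.0000: term = 975.834067
  t = 5.0000: term = 1371.837957
  t = 6.0000: term = 1799.974827
  t = 7.0000: term = 33489.066168
Convexity = (1/P) * sum = 38713.276071 / 1027.230585 = 37.687036


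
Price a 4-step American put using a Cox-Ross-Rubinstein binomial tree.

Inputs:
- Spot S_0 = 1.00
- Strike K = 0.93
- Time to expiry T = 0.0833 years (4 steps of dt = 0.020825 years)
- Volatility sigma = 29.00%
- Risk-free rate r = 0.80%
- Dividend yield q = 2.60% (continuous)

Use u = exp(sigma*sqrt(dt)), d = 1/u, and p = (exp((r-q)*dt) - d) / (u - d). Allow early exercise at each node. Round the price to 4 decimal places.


Answer: Price = V(0,0) = 0.0086

Derivation:
dt = T/N = 0.020825
u = exp(sigma*sqrt(dt)) = 1.042738; d = 1/u = 0.959014
p = (exp((r-q)*dt) - d) / (u - d) = 0.485063
Discount per step: exp(-r*dt) = 0.999833
Stock lattice S(k, i) with i counting down-moves:
  k=0: S(0,0) = 1.0000
  k=1: S(1,0) = 1.0427; S(1,1) = 0.9590
  k=2: S(2,0) = 1.0873; S(2,1) = 1.0000; S(2,2) = 0.9197
  k=3: S(3,0) = 1.1338; S(3,1) = 1.0427; S(3,2) = 0.9590; S(3,3) = 0.8820
  k=4: S(4,0) = 1.1822; S(4,1) = 1.0873; S(4,2) = 1.0000; S(4,3) = 0.9197; S(4,4) = 0.8459
Terminal payoffs V(N, i) = max(K - S_T, 0):
  V(4,0) = 0.000000; V(4,1) = 0.000000; V(4,2) = 0.000000; V(4,3) = 0.010292; V(4,4) = 0.084137
Backward induction: V(k, i) = exp(-r*dt) * [p * V(k+1, i) + (1-p) * V(k+1, i+1)]; then take max(V_cont, immediate exercise) for American.
  V(3,0) = exp(-r*dt) * [p*0.000000 + (1-p)*0.000000] = 0.000000; exercise = 0.000000; V(3,0) = max -> 0.000000
  V(3,1) = exp(-r*dt) * [p*0.000000 + (1-p)*0.000000] = 0.000000; exercise = 0.000000; V(3,1) = max -> 0.000000
  V(3,2) = exp(-r*dt) * [p*0.000000 + (1-p)*0.010292] = 0.005299; exercise = 0.000000; V(3,2) = max -> 0.005299
  V(3,3) = exp(-r*dt) * [p*0.010292 + (1-p)*0.084137] = 0.048310; exercise = 0.047987; V(3,3) = max -> 0.048310
  V(2,0) = exp(-r*dt) * [p*0.000000 + (1-p)*0.000000] = 0.000000; exercise = 0.000000; V(2,0) = max -> 0.000000
  V(2,1) = exp(-r*dt) * [p*0.000000 + (1-p)*0.005299] = 0.002728; exercise = 0.000000; V(2,1) = max -> 0.002728
  V(2,2) = exp(-r*dt) * [p*0.005299 + (1-p)*0.048310] = 0.027442; exercise = 0.010292; V(2,2) = max -> 0.027442
  V(1,0) = exp(-r*dt) * [p*0.000000 + (1-p)*0.002728] = 0.001405; exercise = 0.000000; V(1,0) = max -> 0.001405
  V(1,1) = exp(-r*dt) * [p*0.002728 + (1-p)*0.027442] = 0.015452; exercise = 0.000000; V(1,1) = max -> 0.015452
  V(0,0) = exp(-r*dt) * [p*0.001405 + (1-p)*0.015452] = 0.008637; exercise = 0.000000; V(0,0) = max -> 0.008637


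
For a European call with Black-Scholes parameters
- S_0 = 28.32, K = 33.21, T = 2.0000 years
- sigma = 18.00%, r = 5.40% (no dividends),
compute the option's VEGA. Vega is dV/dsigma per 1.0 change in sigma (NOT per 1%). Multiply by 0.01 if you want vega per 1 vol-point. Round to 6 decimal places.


Answer: Vega = 15.933951

Derivation:
d1 = -0.0741785127; d2 = -0.3287369539
phi(d1) = 0.3978462085; exp(-qT) = 1.0000000000; exp(-rT) = 0.8976275964
Vega = S * exp(-qT) * phi(d1) * sqrt(T) = 28.3200 * 1.0000000000 * 0.3978462085 * 1.4142135624 = 15.933951


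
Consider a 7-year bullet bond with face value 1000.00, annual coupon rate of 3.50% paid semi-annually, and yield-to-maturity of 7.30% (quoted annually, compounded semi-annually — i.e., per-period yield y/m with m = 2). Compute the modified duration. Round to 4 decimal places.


Answer: Modified duration = 5.9402

Derivation:
Coupon per period c = face * coupon_rate / m = 17.500000
Periods per year m = 2; per-period yield y/m = 0.036500
Number of cashflows N = 14
Cashflows (t years, CF_t, discount factor 1/(1+y/m)^(m*t), PV):
  t = 0.5000: CF_t = 17.500000, DF = 0.964785, PV = 16.883743
  t = 1.0000: CF_t = 17.500000, DF = 0.930811, PV = 16.289188
  t = 1.5000: CF_t = 17.500000, DF = 0.898033, PV = 15.715570
  t = 2.0000: CF_t = 17.500000, DF = 0.866409, PV = 15.162151
  t = 2.5000: CF_t = 17.500000, DF = 0.835898, PV = 14.628221
  t = 3.0000: CF_t = 17.500000, DF = 0.806462, PV = 14.113093
  t = 3.5000: CF_t = 17.500000, DF = 0.778063, PV = 13.616105
  t = 4.0000: CF_t = 17.500000, DF = 0.750664, PV = 13.136619
  t = 4.5000: CF_t = 17.500000, DF = 0.724230, PV = 12.674017
  t = 5.0000: CF_t = 17.500000, DF = 0.698726, PV = 12.227706
  t = 5.5000: CF_t = 17.500000, DF = 0.674121, PV = 11.797111
  t = 6.0000: CF_t = 17.500000, DF = 0.650382, PV = 11.381680
  t = 6.5000: CF_t = 17.500000, DF = 0.627479, PV = 10.980878
  t = 7.0000: CF_t = 1017.500000, DF = 0.605382, PV = 615.976477
Price P = sum_t PV_t = 794.582561
First compute Macaulay numerator sum_t t * PV_t:
  t * PV_t at t = 0.5000: 8.441872
  t * PV_t at t = 1.0000: 16.289188
  t * PV_t at t = 1.5000: 23.573355
  t * PV_t at t = 2.0000: 30.324302
  t * PV_t at t = 2.5000: 36.570553
  t * PV_t at t = 3.0000: 42.339280
  t * PV_t at t = 3.5000: 47.656369
  t * PV_t at t = 4.0000: 52.546475
  t * PV_t at t = 4.5000: 57.033077
  t * PV_t at t = 5.0000: 61.138529
  t * PV_t at t = 5.5000: 64.884112
  t * PV_t at t = 6.0000: 68.290080
  t * PV_t at t = 6.5000: 71.375707
  t * PV_t at t = 7.0000: 4311.835342
Macaulay duration D = 4892.298241 / 794.582561 = 6.157067
Modified duration = D / (1 + y/m) = 6.157067 / (1 + 0.036500) = 5.940248


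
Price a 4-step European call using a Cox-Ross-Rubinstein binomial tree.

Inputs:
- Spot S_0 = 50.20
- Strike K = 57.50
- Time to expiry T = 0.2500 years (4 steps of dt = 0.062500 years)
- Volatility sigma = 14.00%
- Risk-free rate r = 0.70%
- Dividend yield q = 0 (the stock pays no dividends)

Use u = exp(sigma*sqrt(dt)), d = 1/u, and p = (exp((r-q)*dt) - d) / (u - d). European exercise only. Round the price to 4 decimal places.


Answer: Price = V(0,0) = 0.0149

Derivation:
dt = T/N = 0.062500
u = exp(sigma*sqrt(dt)) = 1.035620; d = 1/u = 0.965605
p = (exp((r-q)*dt) - d) / (u - d) = 0.497501
Discount per step: exp(-r*dt) = 0.999563
Stock lattice S(k, i) with i counting down-moves:
  k=0: S(0,0) = 50.2000
  k=1: S(1,0) = 51.9881; S(1,1) = 48.4734
  k=2: S(2,0) = 53.8399; S(2,1) = 50.2000; S(2,2) = 46.8062
  k=3: S(3,0) = 55.7577; S(3,1) = 51.9881; S(3,2) = 48.4734; S(3,3) = 45.1963
  k=4: S(4,0) = 57.7437; S(4,1) = 53.8399; S(4,2) = 50.2000; S(4,3) = 46.8062; S(4,4) = 43.6418
Terminal payoffs V(N, i) = max(S_T - K, 0):
  V(4,0) = 0.243745; V(4,1) = 0.000000; V(4,2) = 0.000000; V(4,3) = 0.000000; V(4,4) = 0.000000
Backward induction: V(k, i) = exp(-r*dt) * [p * V(k+1, i) + (1-p) * V(k+1, i+1)].
  V(3,0) = exp(-r*dt) * [p*0.243745 + (1-p)*0.000000] = 0.121210
  V(3,1) = exp(-r*dt) * [p*0.000000 + (1-p)*0.000000] = 0.000000
  V(3,2) = exp(-r*dt) * [p*0.000000 + (1-p)*0.000000] = 0.000000
  V(3,3) = exp(-r*dt) * [p*0.000000 + (1-p)*0.000000] = 0.000000
  V(2,0) = exp(-r*dt) * [p*0.121210 + (1-p)*0.000000] = 0.060276
  V(2,1) = exp(-r*dt) * [p*0.000000 + (1-p)*0.000000] = 0.000000
  V(2,2) = exp(-r*dt) * [p*0.000000 + (1-p)*0.000000] = 0.000000
  V(1,0) = exp(-r*dt) * [p*0.060276 + (1-p)*0.000000] = 0.029974
  V(1,1) = exp(-r*dt) * [p*0.000000 + (1-p)*0.000000] = 0.000000
  V(0,0) = exp(-r*dt) * [p*0.029974 + (1-p)*0.000000] = 0.014906


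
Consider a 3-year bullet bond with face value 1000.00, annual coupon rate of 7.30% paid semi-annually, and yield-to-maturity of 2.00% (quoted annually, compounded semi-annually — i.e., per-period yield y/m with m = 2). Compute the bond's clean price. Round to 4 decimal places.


Coupon per period c = face * coupon_rate / m = 36.500000
Periods per year m = 2; per-period yield y/m = 0.010000
Number of cashflows N = 6
Cashflows (t years, CF_t, discount factor 1/(1+y/m)^(m*t), PV):
  t = 0.5000: CF_t = 36.500000, DF = 0.990099, PV = 36.138614
  t = 1.0000: CF_t = 36.500000, DF = 0.980296, PV = 35.780806
  t = 1.5000: CF_t = 36.500000, DF = 0.970590, PV = 35.426540
  t = 2.0000: CF_t = 36.500000, DF = 0.960980, PV = 35.075783
  t = 2.5000: CF_t = 36.500000, DF = 0.951466, PV = 34.728498
  t = 3.0000: CF_t = 1036.500000, DF = 0.942045, PV = 976.429886
Price P = sum_t PV_t = 1153.580127

Answer: Price = 1153.5801


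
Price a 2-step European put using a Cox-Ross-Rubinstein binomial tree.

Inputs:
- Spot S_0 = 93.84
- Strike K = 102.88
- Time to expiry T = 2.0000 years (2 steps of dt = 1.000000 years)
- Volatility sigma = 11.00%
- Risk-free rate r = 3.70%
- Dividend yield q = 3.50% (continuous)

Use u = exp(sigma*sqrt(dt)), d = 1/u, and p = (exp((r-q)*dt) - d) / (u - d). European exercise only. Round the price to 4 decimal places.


dt = T/N = 1.000000
u = exp(sigma*sqrt(dt)) = 1.116278; d = 1/u = 0.895834
p = (exp((r-q)*dt) - d) / (u - d) = 0.481609
Discount per step: exp(-r*dt) = 0.963676
Stock lattice S(k, i) with i counting down-moves:
  k=0: S(0,0) = 93.8400
  k=1: S(1,0) = 104.7515; S(1,1) = 84.0651
  k=2: S(2,0) = 116.9318; S(2,1) = 93.8400; S(2,2) = 75.3084
Terminal payoffs V(N, i) = max(K - S_T, 0):
  V(2,0) = 0.000000; V(2,1) = 9.040000; V(2,2) = 27.571636
Backward induction: V(k, i) = exp(-r*dt) * [p * V(k+1, i) + (1-p) * V(k+1, i+1)].
  V(1,0) = exp(-r*dt) * [p*0.000000 + (1-p)*9.040000] = 4.516028
  V(1,1) = exp(-r*dt) * [p*9.040000 + (1-p)*27.571636] = 17.969309
  V(0,0) = exp(-r*dt) * [p*4.516028 + (1-p)*17.969309] = 11.072719

Answer: Price = V(0,0) = 11.0727


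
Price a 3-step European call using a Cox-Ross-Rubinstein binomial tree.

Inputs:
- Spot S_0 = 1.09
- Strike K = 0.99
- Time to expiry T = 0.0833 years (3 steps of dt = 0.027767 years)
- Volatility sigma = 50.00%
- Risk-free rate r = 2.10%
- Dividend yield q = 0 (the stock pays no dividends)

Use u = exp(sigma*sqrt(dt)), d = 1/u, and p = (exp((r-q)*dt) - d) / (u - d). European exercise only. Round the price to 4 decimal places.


dt = T/N = 0.027767
u = exp(sigma*sqrt(dt)) = 1.086886; d = 1/u = 0.920060
p = (exp((r-q)*dt) - d) / (u - d) = 0.482679
Discount per step: exp(-r*dt) = 0.999417
Stock lattice S(k, i) with i counting down-moves:
  k=0: S(0,0) = 1.0900
  k=1: S(1,0) = 1.1847; S(1,1) = 1.0029
  k=2: S(2,0) = 1.2876; S(2,1) = 1.0900; S(2,2) = 0.9227
  k=3: S(3,0) = 1.3995; S(3,1) = 1.1847; S(3,2) = 1.0029; S(3,3) = 0.8489
Terminal payoffs V(N, i) = max(S_T - K, 0):
  V(3,0) = 0.409518; V(3,1) = 0.194706; V(3,2) = 0.012865; V(3,3) = 0.000000
Backward induction: V(k, i) = exp(-r*dt) * [p * V(k+1, i) + (1-p) * V(k+1, i+1)].
  V(2,0) = exp(-r*dt) * [p*0.409518 + (1-p)*0.194706] = 0.298217
  V(2,1) = exp(-r*dt) * [p*0.194706 + (1-p)*0.012865] = 0.100577
  V(2,2) = exp(-r*dt) * [p*0.012865 + (1-p)*0.000000] = 0.006206
  V(1,0) = exp(-r*dt) * [p*0.298217 + (1-p)*0.100577] = 0.195860
  V(1,1) = exp(-r*dt) * [p*0.100577 + (1-p)*0.006206] = 0.051727
  V(0,0) = exp(-r*dt) * [p*0.195860 + (1-p)*0.051727] = 0.121226

Answer: Price = V(0,0) = 0.1212


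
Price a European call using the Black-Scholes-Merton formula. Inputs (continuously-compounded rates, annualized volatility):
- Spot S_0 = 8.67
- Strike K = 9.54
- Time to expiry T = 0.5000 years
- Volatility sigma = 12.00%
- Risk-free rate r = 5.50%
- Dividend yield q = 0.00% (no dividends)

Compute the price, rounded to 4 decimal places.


d1 = (ln(S/K) + (r - q + 0.5*sigma^2) * T) / (sigma * sqrt(T)) = -0.76043082
d2 = d1 - sigma * sqrt(T) = -0.84528363
exp(-rT) = 0.97287468; exp(-qT) = 1.00000000
C = S_0 * exp(-qT) * N(d1) - K * exp(-rT) * N(d2)
N(d1) = 0.22349855; N(d2) = 0.19897625
C = 8.6700 * 1.00000000 * 0.22349855 - 9.5400 * 0.97287468 * 0.19897625 = 0.0910

Answer: Price = 0.0910


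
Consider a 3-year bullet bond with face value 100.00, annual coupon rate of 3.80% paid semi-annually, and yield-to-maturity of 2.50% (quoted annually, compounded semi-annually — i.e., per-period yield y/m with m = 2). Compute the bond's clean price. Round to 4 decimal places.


Coupon per period c = face * coupon_rate / m = 1.900000
Periods per year m = 2; per-period yield y/m = 0.012500
Number of cashflows N = 6
Cashflows (t years, CF_t, discount factor 1/(1+y/m)^(m*t), PV):
  t = 0.5000: CF_t = 1.900000, DF = 0.987654, PV = 1.876543
  t = 1.0000: CF_t = 1.900000, DF = 0.975461, PV = 1.853376
  t = 1.5000: CF_t = 1.900000, DF = 0.963418, PV = 1.830495
  t = 2.0000: CF_t = 1.900000, DF = 0.951524, PV = 1.807896
  t = 2.5000: CF_t = 1.900000, DF = 0.939777, PV = 1.785576
  t = 3.0000: CF_t = 101.900000, DF = 0.928175, PV = 94.581020
Price P = sum_t PV_t = 103.734906

Answer: Price = 103.7349


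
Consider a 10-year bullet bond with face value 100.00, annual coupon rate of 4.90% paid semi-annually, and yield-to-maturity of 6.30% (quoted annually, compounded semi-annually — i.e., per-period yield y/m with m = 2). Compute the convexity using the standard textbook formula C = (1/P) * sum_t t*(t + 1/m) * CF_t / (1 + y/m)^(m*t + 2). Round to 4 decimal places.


Answer: Convexity = 71.5617

Derivation:
Coupon per period c = face * coupon_rate / m = 2.450000
Periods per year m = 2; per-period yield y/m = 0.031500
Number of cashflows N = 20
Cashflows (t years, CF_t, discount factor 1/(1+y/m)^(m*t), PV):
  t = 0.5000: CF_t = 2.450000, DF = 0.969462, PV = 2.375182
  t = 1.0000: CF_t = 2.450000, DF = 0.939856, PV = 2.302648
  t = 1.5000: CF_t = 2.450000, DF = 0.911155, PV = 2.232330
  t = 2.0000: CF_t = 2.450000, DF = 0.883330, PV = 2.164159
  t = 2.5000: CF_t = 2.450000, DF = 0.856355, PV = 2.098070
  t = 3.0000: CF_t = 2.450000, DF = 0.830204, PV = 2.033999
  t = 3.5000: CF_t = 2.450000, DF = 0.804851, PV = 1.971884
  t = 4.0000: CF_t = 2.450000, DF = 0.780272, PV = 1.911667
  t = 4.5000: CF_t = 2.450000, DF = 0.756444, PV = 1.853288
  t = 5.0000: CF_t = 2.450000, DF = 0.733344, PV = 1.796693
  t = 5.5000: CF_t = 2.450000, DF = 0.710949, PV = 1.741825
  t = 6.0000: CF_t = 2.450000, DF = 0.689238, PV = 1.688633
  t = 6.5000: CF_t = 2.450000, DF = 0.668190, PV = 1.637066
  t = 7.0000: CF_t = 2.450000, DF = 0.647785, PV = 1.587073
  t = 7.5000: CF_t = 2.450000, DF = 0.628003, PV = 1.538607
  t = 8.0000: CF_t = 2.450000, DF = 0.608825, PV = 1.491621
  t = 8.5000: CF_t = 2.450000, DF = 0.590232, PV = 1.446069
  t = 9.0000: CF_t = 2.450000, DF = 0.572208, PV = 1.401909
  t = 9.5000: CF_t = 2.450000, DF = 0.554734, PV = 1.359098
  t = 10.0000: CF_t = 102.450000, DF = 0.537793, PV = 55.096919
Price P = sum_t PV_t = 89.728739
Convexity numerator sum_t t*(t + 1/m) * CF_t / (1+y/m)^(m*t + 2):
  t = 0.5000: term = 1.116165
  t = 1.0000: term = 3.246238
  t = 1.5000: term = 6.294209
  t = 2.0000: term = 10.169994
  t = 2.5000: term = 14.789133
  t = 3.0000: term = 20.072503
  t = 3.5000: term = 25.946037
  t = 4.0000: term = 32.340465
  t = 4.5000: term = 39.191063
  t = 5.0000: term = 46.437410
  t = 5.5000: term = 54.023163
  t = 6.0000: term = 61.895837
  t = 6.5000: term = 70.006602
  t = 7.0000: term = 78.310081
  t = 7.5000: term = 86.764164
  t = 8.0000: term = 95.329829
  t = 8.5000: term = 103.970972
  t = 9.0000: term = 112.654243
  t = 9.5000: term = 121.348891
  t = 10.0000: term = 5437.235591
Convexity = (1/P) * sum = 6421.142590 / 89.728739 = 71.561717


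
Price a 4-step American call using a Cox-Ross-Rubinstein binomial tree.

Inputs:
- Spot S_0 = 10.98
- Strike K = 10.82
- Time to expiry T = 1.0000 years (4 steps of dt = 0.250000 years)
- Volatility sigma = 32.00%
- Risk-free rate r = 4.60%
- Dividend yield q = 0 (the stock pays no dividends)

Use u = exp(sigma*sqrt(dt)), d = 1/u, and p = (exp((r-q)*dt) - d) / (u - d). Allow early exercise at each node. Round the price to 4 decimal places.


dt = T/N = 0.250000
u = exp(sigma*sqrt(dt)) = 1.173511; d = 1/u = 0.852144
p = (exp((r-q)*dt) - d) / (u - d) = 0.496076
Discount per step: exp(-r*dt) = 0.988566
Stock lattice S(k, i) with i counting down-moves:
  k=0: S(0,0) = 10.9800
  k=1: S(1,0) = 12.8851; S(1,1) = 9.3565
  k=2: S(2,0) = 15.1209; S(2,1) = 10.9800; S(2,2) = 7.9731
  k=3: S(3,0) = 17.7445; S(3,1) = 12.8851; S(3,2) = 9.3565; S(3,3) = 6.7942
  k=4: S(4,0) = 20.8234; S(4,1) = 15.1209; S(4,2) = 10.9800; S(4,3) = 7.9731; S(4,4) = 5.7897
Terminal payoffs V(N, i) = max(S_T - K, 0):
  V(4,0) = 10.003360; V(4,1) = 4.300863; V(4,2) = 0.160000; V(4,3) = 0.000000; V(4,4) = 0.000000
Backward induction: V(k, i) = exp(-r*dt) * [p * V(k+1, i) + (1-p) * V(k+1, i+1)]; then take max(V_cont, immediate exercise) for American.
  V(3,0) = exp(-r*dt) * [p*10.003360 + (1-p)*4.300863] = 7.048214; exercise = 6.924497; V(3,0) = max -> 7.048214
  V(3,1) = exp(-r*dt) * [p*4.300863 + (1-p)*0.160000] = 2.188867; exercise = 2.065149; V(3,1) = max -> 2.188867
  V(3,2) = exp(-r*dt) * [p*0.160000 + (1-p)*0.000000] = 0.078465; exercise = 0.000000; V(3,2) = max -> 0.078465
  V(3,3) = exp(-r*dt) * [p*0.000000 + (1-p)*0.000000] = 0.000000; exercise = 0.000000; V(3,3) = max -> 0.000000
  V(2,0) = exp(-r*dt) * [p*7.048214 + (1-p)*2.188867] = 4.546883; exercise = 4.300863; V(2,0) = max -> 4.546883
  V(2,1) = exp(-r*dt) * [p*2.188867 + (1-p)*0.078465] = 1.112517; exercise = 0.160000; V(2,1) = max -> 1.112517
  V(2,2) = exp(-r*dt) * [p*0.078465 + (1-p)*0.000000] = 0.038479; exercise = 0.000000; V(2,2) = max -> 0.038479
  V(1,0) = exp(-r*dt) * [p*4.546883 + (1-p)*1.112517] = 2.784023; exercise = 2.065149; V(1,0) = max -> 2.784023
  V(1,1) = exp(-r*dt) * [p*1.112517 + (1-p)*0.038479] = 0.564752; exercise = 0.000000; V(1,1) = max -> 0.564752
  V(0,0) = exp(-r*dt) * [p*2.784023 + (1-p)*0.564752] = 1.646634; exercise = 0.160000; V(0,0) = max -> 1.646634

Answer: Price = V(0,0) = 1.6466


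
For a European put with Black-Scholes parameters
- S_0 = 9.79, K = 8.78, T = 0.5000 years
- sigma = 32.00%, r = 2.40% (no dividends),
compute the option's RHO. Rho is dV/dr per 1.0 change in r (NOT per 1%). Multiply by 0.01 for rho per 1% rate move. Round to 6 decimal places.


Answer: Rho = -1.461086

Derivation:
d1 = 0.6473785714; d2 = 0.4211044014
phi(d1) = 0.3235220390; exp(-qT) = 1.0000000000; exp(-rT) = 0.9880717129
N(-d2) = 0.3368394239
Rho = -K*T*exp(-rT)*N(-d2) = -8.7800 * 0.5000 * 0.9880717129 * 0.3368394239 = -1.461086


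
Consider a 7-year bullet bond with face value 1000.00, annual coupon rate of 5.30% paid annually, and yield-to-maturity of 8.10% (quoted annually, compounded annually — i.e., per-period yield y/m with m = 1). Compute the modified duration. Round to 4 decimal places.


Coupon per period c = face * coupon_rate / m = 53.000000
Periods per year m = 1; per-period yield y/m = 0.081000
Number of cashflows N = 7
Cashflows (t years, CF_t, discount factor 1/(1+y/m)^(m*t), PV):
  t = 1.0000: CF_t = 53.000000, DF = 0.925069, PV = 49.028677
  t = 2.0000: CF_t = 53.000000, DF = 0.855753, PV = 45.354928
  t = 3.0000: CF_t = 53.000000, DF = 0.791631, PV = 41.956455
  t = 4.0000: CF_t = 53.000000, DF = 0.732314, PV = 38.812632
  t = 5.0000: CF_t = 53.000000, DF = 0.677441, PV = 35.904377
  t = 6.0000: CF_t = 53.000000, DF = 0.626680, PV = 33.214040
  t = 7.0000: CF_t = 1053.000000, DF = 0.579722, PV = 610.447773
Price P = sum_t PV_t = 854.718882
First compute Macaulay numerator sum_t t * PV_t:
  t * PV_t at t = 1.0000: 49.028677
  t * PV_t at t = 2.0000: 90.709856
  t * PV_t at t = 3.0000: 125.869365
  t * PV_t at t = 4.0000: 155.250528
  t * PV_t at t = 5.0000: 179.521887
  t * PV_t at t = 6.0000: 199.284241
  t * PV_t at t = 7.0000: 4273.134409
Macaulay duration D = 5072.798963 / 854.718882 = 5.935050
Modified duration = D / (1 + y/m) = 5.935050 / (1 + 0.081000) = 5.490333

Answer: Modified duration = 5.4903


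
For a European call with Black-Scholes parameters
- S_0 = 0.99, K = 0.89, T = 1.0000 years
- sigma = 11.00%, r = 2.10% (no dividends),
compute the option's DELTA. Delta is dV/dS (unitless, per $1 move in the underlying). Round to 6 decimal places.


d1 = 1.2139407309; d2 = 1.1039407309
phi(d1) = 0.1909460059; exp(-qT) = 1.0000000000; exp(-rT) = 0.9792189646
N(d1) = 0.8876148211
Delta = exp(-qT) * N(d1) = 1.0000000000 * 0.8876148211 = 0.887615

Answer: Delta = 0.887615


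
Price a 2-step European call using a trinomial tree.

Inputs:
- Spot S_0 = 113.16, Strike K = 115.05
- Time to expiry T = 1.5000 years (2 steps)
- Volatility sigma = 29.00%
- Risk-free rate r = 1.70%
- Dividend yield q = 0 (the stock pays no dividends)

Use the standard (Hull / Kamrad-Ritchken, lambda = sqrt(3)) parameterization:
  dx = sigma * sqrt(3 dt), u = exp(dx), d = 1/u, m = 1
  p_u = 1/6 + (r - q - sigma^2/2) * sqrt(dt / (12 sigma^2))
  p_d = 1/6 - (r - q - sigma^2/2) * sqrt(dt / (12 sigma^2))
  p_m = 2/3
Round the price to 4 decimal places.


Answer: Price = V(0,0) = 14.4527

Derivation:
dt = T/N = 0.750000; dx = sigma*sqrt(3*dt) = 0.435000
u = exp(dx) = 1.544963; d = 1/u = 0.647265
p_u = 0.145072, p_m = 0.666667, p_d = 0.188261
Discount per step: exp(-r*dt) = 0.987331
Stock lattice S(k, j) with j the centered position index:
  k=0: S(0,+0) = 113.1600
  k=1: S(1,-1) = 73.2445; S(1,+0) = 113.1600; S(1,+1) = 174.8280
  k=2: S(2,-2) = 47.4086; S(2,-1) = 73.2445; S(2,+0) = 113.1600; S(2,+1) = 174.8280; S(2,+2) = 270.1028
Terminal payoffs V(N, j) = max(S_T - K, 0):
  V(2,-2) = 0.000000; V(2,-1) = 0.000000; V(2,+0) = 0.000000; V(2,+1) = 59.778020; V(2,+2) = 155.052832
Backward induction: V(k, j) = exp(-r*dt) * [p_u * V(k+1, j+1) + p_m * V(k+1, j) + p_d * V(k+1, j-1)]
  V(1,-1) = exp(-r*dt) * [p_u*0.000000 + p_m*0.000000 + p_d*0.000000] = 0.000000
  V(1,+0) = exp(-r*dt) * [p_u*59.778020 + p_m*0.000000 + p_d*0.000000] = 8.562240
  V(1,+1) = exp(-r*dt) * [p_u*155.052832 + p_m*59.778020 + p_d*0.000000] = 61.555950
  V(0,+0) = exp(-r*dt) * [p_u*61.555950 + p_m*8.562240 + p_d*0.000000] = 14.452742


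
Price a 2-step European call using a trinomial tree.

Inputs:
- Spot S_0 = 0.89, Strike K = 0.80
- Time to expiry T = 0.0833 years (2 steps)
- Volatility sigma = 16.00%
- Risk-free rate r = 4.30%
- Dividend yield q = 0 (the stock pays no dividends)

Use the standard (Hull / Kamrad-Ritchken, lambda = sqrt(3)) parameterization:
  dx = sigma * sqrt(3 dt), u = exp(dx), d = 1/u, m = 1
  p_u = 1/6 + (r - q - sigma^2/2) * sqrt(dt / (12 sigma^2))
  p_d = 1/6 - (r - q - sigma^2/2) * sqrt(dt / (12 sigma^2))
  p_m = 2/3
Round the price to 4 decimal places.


dt = T/N = 0.041650; dx = sigma*sqrt(3*dt) = 0.056557
u = exp(dx) = 1.058187; d = 1/u = 0.945012
p_u = 0.177787, p_m = 0.666667, p_d = 0.155547
Discount per step: exp(-r*dt) = 0.998211
Stock lattice S(k, j) with j the centered position index:
  k=0: S(0,+0) = 0.8900
  k=1: S(1,-1) = 0.8411; S(1,+0) = 0.8900; S(1,+1) = 0.9418
  k=2: S(2,-2) = 0.7948; S(2,-1) = 0.8411; S(2,+0) = 0.8900; S(2,+1) = 0.9418; S(2,+2) = 0.9966
Terminal payoffs V(N, j) = max(S_T - K, 0):
  V(2,-2) = 0.000000; V(2,-1) = 0.041061; V(2,+0) = 0.090000; V(2,+1) = 0.141787; V(2,+2) = 0.196586
Backward induction: V(k, j) = exp(-r*dt) * [p_u * V(k+1, j+1) + p_m * V(k+1, j) + p_d * V(k+1, j-1)]
  V(1,-1) = exp(-r*dt) * [p_u*0.090000 + p_m*0.041061 + p_d*0.000000] = 0.043297
  V(1,+0) = exp(-r*dt) * [p_u*0.141787 + p_m*0.090000 + p_d*0.041061] = 0.091431
  V(1,+1) = exp(-r*dt) * [p_u*0.196586 + p_m*0.141787 + p_d*0.090000] = 0.143217
  V(0,+0) = exp(-r*dt) * [p_u*0.143217 + p_m*0.091431 + p_d*0.043297] = 0.092984

Answer: Price = V(0,0) = 0.0930
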